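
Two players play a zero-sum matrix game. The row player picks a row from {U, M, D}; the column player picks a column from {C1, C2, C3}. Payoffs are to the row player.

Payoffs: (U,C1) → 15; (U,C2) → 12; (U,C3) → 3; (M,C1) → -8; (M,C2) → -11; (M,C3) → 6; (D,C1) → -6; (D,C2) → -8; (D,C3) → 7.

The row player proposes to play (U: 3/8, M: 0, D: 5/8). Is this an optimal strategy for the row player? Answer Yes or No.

Against C1 this mix gives (3/8)·15 + (5/8)·(-6) = 15/8.
Against C2 this mix gives (3/8)·12 + (5/8)·(-8) = -1/2.
Against C3 this mix gives (3/8)·3 + (5/8)·7 = 11/2.
The column player will play C2, holding the row player to -1/2. Shifting weight toward the row that does better against C2 would raise this floor (the equalizing mix achieves 9/2 against both C2 and C3), so the proposed strategy is not optimal.

No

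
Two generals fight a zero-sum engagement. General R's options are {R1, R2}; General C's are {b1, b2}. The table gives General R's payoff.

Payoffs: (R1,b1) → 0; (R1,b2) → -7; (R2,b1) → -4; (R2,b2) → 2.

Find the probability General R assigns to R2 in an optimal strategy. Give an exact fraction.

7/13

Row minima: R1 → -7, R2 → -4; maximin = -4.
Column maxima: b1 → 0, b2 → 2; minimax = 0.
-4 ≠ 0, so there is no saddle point; optimal play is mixed.
Let General R play R1 with probability p. Expected payoff against b1: 0p + (-4)(1−p) = 4p − 4; against b2: (-7)p + 2(1−p) = −9p + 2.
Setting these equal: 4p − 4 = −9p + 2 ⇒ 13p = 6 ⇒ p = 6/13, and the value is (4)·(6/13) − 4 = -28/13.
For General C: with q = P(b1), equating R1's and R2's payoffs gives 7q − 7 = −6q + 2 ⇒ q = 9/13.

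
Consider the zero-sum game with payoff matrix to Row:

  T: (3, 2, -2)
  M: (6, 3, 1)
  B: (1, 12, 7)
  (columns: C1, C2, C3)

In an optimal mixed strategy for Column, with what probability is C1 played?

6/11

Row minima: T → -2, M → 1, B → 1; maximin = 1.
Column maxima: C1 → 6, C2 → 12, C3 → 7; minimax = 6.
1 ≠ 6, so there is no saddle point; optimal play is mixed.
T is strictly dominated by M, so Row never plays it.
C2 is strictly dominated by C3 (it gives Row strictly more in every row), so Column never plays it.
On the remaining 2×2 (M, B vs C1, C3):
Let Row play M with probability p. Expected payoff against C1: 6p + 1(1−p) = 5p + 1; against C3: 1p + 7(1−p) = −6p + 7.
Setting these equal: 5p + 1 = −6p + 7 ⇒ 11p = 6 ⇒ p = 6/11, and the value is (5)·(6/11) + 1 = 41/11.
For Column: with q = P(C1), equating M's and B's payoffs gives 5q + 1 = −6q + 7 ⇒ q = 6/11.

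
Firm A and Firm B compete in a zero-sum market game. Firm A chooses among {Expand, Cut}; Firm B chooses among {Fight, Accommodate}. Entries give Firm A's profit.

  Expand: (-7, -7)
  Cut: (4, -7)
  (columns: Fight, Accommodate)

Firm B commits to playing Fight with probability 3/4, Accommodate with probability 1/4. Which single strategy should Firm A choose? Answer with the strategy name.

Cut

Expected payoff of Expand: (3/4)·(-7) + (1/4)·(-7) = -7.
Expected payoff of Cut: (3/4)·4 + (1/4)·(-7) = 5/4.
The largest is 5/4, so Firm A's best response is Cut.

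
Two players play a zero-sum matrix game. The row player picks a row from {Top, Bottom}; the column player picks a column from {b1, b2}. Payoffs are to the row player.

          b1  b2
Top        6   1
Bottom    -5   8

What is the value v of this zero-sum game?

Row minima: Top → 1, Bottom → -5; maximin = 1.
Column maxima: b1 → 6, b2 → 8; minimax = 6.
1 ≠ 6, so there is no saddle point; optimal play is mixed.
Let the row player play Top with probability p. Expected payoff against b1: 6p + (-5)(1−p) = 11p − 5; against b2: 1p + 8(1−p) = −7p + 8.
Setting these equal: 11p − 5 = −7p + 8 ⇒ 18p = 13 ⇒ p = 13/18, and the value is (11)·(13/18) − 5 = 53/18.
For the column player: with q = P(b1), equating Top's and Bottom's payoffs gives 5q + 1 = −13q + 8 ⇒ q = 7/18.

53/18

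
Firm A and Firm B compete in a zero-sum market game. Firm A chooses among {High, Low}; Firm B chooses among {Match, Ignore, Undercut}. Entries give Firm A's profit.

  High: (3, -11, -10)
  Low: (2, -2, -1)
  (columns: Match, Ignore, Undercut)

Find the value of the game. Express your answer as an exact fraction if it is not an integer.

-2

Row minima: High → -11, Low → -2; maximin = -2.
Column maxima: Match → 3, Ignore → -2, Undercut → -1; minimax = -2.
Since maximin = minimax = -2, there is a saddle point and the value is -2.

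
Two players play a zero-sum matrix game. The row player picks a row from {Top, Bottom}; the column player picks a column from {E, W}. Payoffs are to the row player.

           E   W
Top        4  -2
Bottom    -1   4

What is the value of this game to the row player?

14/11

Row minima: Top → -2, Bottom → -1; maximin = -1.
Column maxima: E → 4, W → 4; minimax = 4.
-1 ≠ 4, so there is no saddle point; optimal play is mixed.
Let the row player play Top with probability p. Expected payoff against E: 4p + (-1)(1−p) = 5p − 1; against W: (-2)p + 4(1−p) = −6p + 4.
Setting these equal: 5p − 1 = −6p + 4 ⇒ 11p = 5 ⇒ p = 5/11, and the value is (5)·(5/11) − 1 = 14/11.
For the column player: with q = P(E), equating Top's and Bottom's payoffs gives 6q − 2 = −5q + 4 ⇒ q = 6/11.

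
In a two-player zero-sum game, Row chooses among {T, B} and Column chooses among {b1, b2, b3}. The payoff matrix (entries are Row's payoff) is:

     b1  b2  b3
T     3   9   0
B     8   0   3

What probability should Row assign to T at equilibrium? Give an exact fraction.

1/4

Row minima: T → 0, B → 0; maximin = 0.
Column maxima: b1 → 8, b2 → 9, b3 → 3; minimax = 3.
0 ≠ 3, so there is no saddle point; optimal play is mixed.
b1 is strictly dominated by b3 (it gives Row strictly more in every row), so Column never plays it.
On the remaining 2×2 (T, B vs b2, b3):
Let Row play T with probability p. Expected payoff against b2: 9p + 0(1−p) = 9p; against b3: 0p + 3(1−p) = −3p + 3.
Setting these equal: 9p = −3p + 3 ⇒ 12p = 3 ⇒ p = 1/4, and the value is (9)·(1/4) = 9/4.
For Column: with q = P(b2), equating T's and B's payoffs gives 9q = −3q + 3 ⇒ q = 1/4.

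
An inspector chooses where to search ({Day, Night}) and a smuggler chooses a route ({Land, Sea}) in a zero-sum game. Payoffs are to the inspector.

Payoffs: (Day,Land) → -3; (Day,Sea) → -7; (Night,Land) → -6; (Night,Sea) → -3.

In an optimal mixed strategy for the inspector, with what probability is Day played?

3/7

Row minima: Day → -7, Night → -6; maximin = -6.
Column maxima: Land → -3, Sea → -3; minimax = -3.
-6 ≠ -3, so there is no saddle point; optimal play is mixed.
Let the inspector play Day with probability p. Expected payoff against Land: (-3)p + (-6)(1−p) = 3p − 6; against Sea: (-7)p + (-3)(1−p) = −4p − 3.
Setting these equal: 3p − 6 = −4p − 3 ⇒ 7p = 3 ⇒ p = 3/7, and the value is (3)·(3/7) − 6 = -33/7.
For the smuggler: with q = P(Land), equating Day's and Night's payoffs gives 4q − 7 = −3q − 3 ⇒ q = 4/7.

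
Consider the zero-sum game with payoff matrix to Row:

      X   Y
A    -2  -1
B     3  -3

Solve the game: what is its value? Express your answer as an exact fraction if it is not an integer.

-9/7

Row minima: A → -2, B → -3; maximin = -2.
Column maxima: X → 3, Y → -1; minimax = -1.
-2 ≠ -1, so there is no saddle point; optimal play is mixed.
Let Row play A with probability p. Expected payoff against X: (-2)p + 3(1−p) = −5p + 3; against Y: (-1)p + (-3)(1−p) = 2p − 3.
Setting these equal: −5p + 3 = 2p − 3 ⇒ −7p = -6 ⇒ p = 6/7, and the value is (-5)·(6/7) + 3 = -9/7.
For Column: with q = P(X), equating A's and B's payoffs gives −q − 1 = 6q − 3 ⇒ q = 2/7.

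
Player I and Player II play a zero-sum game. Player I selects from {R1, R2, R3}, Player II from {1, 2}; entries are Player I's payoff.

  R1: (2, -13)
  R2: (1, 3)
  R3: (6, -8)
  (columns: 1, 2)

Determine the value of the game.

13/8

Row minima: R1 → -13, R2 → 1, R3 → -8; maximin = 1.
Column maxima: 1 → 6, 2 → 3; minimax = 3.
1 ≠ 3, so there is no saddle point; optimal play is mixed.
R1 is strictly dominated by R3, so Player I never plays it.
On the remaining 2×2 (R2, R3 vs 1, 2):
Let Player I play R2 with probability p. Expected payoff against 1: 1p + 6(1−p) = −5p + 6; against 2: 3p + (-8)(1−p) = 11p − 8.
Setting these equal: −5p + 6 = 11p − 8 ⇒ −16p = -14 ⇒ p = 7/8, and the value is (-5)·(7/8) + 6 = 13/8.
For Player II: with q = P(1), equating R2's and R3's payoffs gives −2q + 3 = 14q − 8 ⇒ q = 11/16.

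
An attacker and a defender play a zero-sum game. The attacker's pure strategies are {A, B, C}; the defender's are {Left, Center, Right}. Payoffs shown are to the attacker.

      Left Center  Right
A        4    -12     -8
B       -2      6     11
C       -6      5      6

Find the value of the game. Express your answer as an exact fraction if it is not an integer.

Row minima: A → -12, B → -2, C → -6; maximin = -2.
Column maxima: Left → 4, Center → 6, Right → 11; minimax = 4.
-2 ≠ 4, so there is no saddle point; optimal play is mixed.
C is strictly dominated by B, so the attacker never plays it.
Right is strictly dominated by Center (it gives the attacker strictly more in every row), so the defender never plays it.
On the remaining 2×2 (A, B vs Left, Center):
Let the attacker play A with probability p. Expected payoff against Left: 4p + (-2)(1−p) = 6p − 2; against Center: (-12)p + 6(1−p) = −18p + 6.
Setting these equal: 6p − 2 = −18p + 6 ⇒ 24p = 8 ⇒ p = 1/3, and the value is (6)·(1/3) − 2 = 0.
For the defender: with q = P(Left), equating A's and B's payoffs gives 16q − 12 = −8q + 6 ⇒ q = 3/4.

0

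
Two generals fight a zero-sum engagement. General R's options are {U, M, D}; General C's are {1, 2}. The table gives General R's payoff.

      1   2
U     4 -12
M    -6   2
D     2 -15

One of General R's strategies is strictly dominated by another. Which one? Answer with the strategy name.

U gives a strictly higher payoff than D against every column: 4 > 2, -12 > -15.
So D is strictly dominated and General R never plays it.

D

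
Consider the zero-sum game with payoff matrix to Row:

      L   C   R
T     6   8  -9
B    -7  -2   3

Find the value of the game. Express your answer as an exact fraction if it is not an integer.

Row minima: T → -9, B → -7; maximin = -7.
Column maxima: L → 6, C → 8, R → 3; minimax = 3.
-7 ≠ 3, so there is no saddle point; optimal play is mixed.
C is strictly dominated by L (it gives Row strictly more in every row), so Column never plays it.
On the remaining 2×2 (T, B vs L, R):
Let Row play T with probability p. Expected payoff against L: 6p + (-7)(1−p) = 13p − 7; against R: (-9)p + 3(1−p) = −12p + 3.
Setting these equal: 13p − 7 = −12p + 3 ⇒ 25p = 10 ⇒ p = 2/5, and the value is (13)·(2/5) − 7 = -9/5.
For Column: with q = P(L), equating T's and B's payoffs gives 15q − 9 = −10q + 3 ⇒ q = 12/25.

-9/5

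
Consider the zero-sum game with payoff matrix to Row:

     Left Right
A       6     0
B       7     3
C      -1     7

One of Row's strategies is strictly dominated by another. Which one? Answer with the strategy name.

B gives a strictly higher payoff than A against every column: 7 > 6, 3 > 0.
So A is strictly dominated and Row never plays it.

A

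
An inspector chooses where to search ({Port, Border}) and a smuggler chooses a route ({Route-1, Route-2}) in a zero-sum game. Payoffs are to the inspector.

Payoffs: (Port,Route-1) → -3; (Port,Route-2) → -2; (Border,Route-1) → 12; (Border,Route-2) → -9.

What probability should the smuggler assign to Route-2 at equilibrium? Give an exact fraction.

Row minima: Port → -3, Border → -9; maximin = -3.
Column maxima: Route-1 → 12, Route-2 → -2; minimax = -2.
-3 ≠ -2, so there is no saddle point; optimal play is mixed.
Let the inspector play Port with probability p. Expected payoff against Route-1: (-3)p + 12(1−p) = −15p + 12; against Route-2: (-2)p + (-9)(1−p) = 7p − 9.
Setting these equal: −15p + 12 = 7p − 9 ⇒ −22p = -21 ⇒ p = 21/22, and the value is (-15)·(21/22) + 12 = -51/22.
For the smuggler: with q = P(Route-1), equating Port's and Border's payoffs gives −q − 2 = 21q − 9 ⇒ q = 7/22.

15/22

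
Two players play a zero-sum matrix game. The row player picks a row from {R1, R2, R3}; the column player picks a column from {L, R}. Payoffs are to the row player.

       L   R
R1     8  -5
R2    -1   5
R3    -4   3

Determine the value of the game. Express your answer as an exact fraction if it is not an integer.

Row minima: R1 → -5, R2 → -1, R3 → -4; maximin = -1.
Column maxima: L → 8, R → 5; minimax = 5.
-1 ≠ 5, so there is no saddle point; optimal play is mixed.
R3 is strictly dominated by R2, so the row player never plays it.
On the remaining 2×2 (R1, R2 vs L, R):
Let the row player play R1 with probability p. Expected payoff against L: 8p + (-1)(1−p) = 9p − 1; against R: (-5)p + 5(1−p) = −10p + 5.
Setting these equal: 9p − 1 = −10p + 5 ⇒ 19p = 6 ⇒ p = 6/19, and the value is (9)·(6/19) − 1 = 35/19.
For the column player: with q = P(L), equating R1's and R2's payoffs gives 13q − 5 = −6q + 5 ⇒ q = 10/19.

35/19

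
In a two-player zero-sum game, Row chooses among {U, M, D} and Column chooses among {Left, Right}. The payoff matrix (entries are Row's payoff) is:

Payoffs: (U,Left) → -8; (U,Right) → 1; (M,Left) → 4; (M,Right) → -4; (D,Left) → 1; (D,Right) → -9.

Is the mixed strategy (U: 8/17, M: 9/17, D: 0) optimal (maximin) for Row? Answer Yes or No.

Against Left this mix gives (8/17)·(-8) + (9/17)·4 = -28/17.
Against Right this mix gives (8/17)·1 + (9/17)·(-4) = -28/17.
All of Column's active replies (Left, Right) yield -28/17, and no column does worse for Row. The mix makes Column indifferent and guarantees -28/17, so it is optimal.

Yes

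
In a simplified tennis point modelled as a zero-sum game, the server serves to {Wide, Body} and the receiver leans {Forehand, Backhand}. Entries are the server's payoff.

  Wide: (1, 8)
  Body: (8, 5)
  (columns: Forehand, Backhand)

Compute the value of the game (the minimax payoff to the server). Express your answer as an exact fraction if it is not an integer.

59/10

Row minima: Wide → 1, Body → 5; maximin = 5.
Column maxima: Forehand → 8, Backhand → 8; minimax = 8.
5 ≠ 8, so there is no saddle point; optimal play is mixed.
Let the server play Wide with probability p. Expected payoff against Forehand: 1p + 8(1−p) = −7p + 8; against Backhand: 8p + 5(1−p) = 3p + 5.
Setting these equal: −7p + 8 = 3p + 5 ⇒ −10p = -3 ⇒ p = 3/10, and the value is (-7)·(3/10) + 8 = 59/10.
For the receiver: with q = P(Forehand), equating Wide's and Body's payoffs gives −7q + 8 = 3q + 5 ⇒ q = 3/10.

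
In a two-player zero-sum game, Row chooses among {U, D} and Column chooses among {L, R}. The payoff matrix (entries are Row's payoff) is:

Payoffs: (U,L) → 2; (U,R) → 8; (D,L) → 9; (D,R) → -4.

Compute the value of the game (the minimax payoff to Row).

Row minima: U → 2, D → -4; maximin = 2.
Column maxima: L → 9, R → 8; minimax = 8.
2 ≠ 8, so there is no saddle point; optimal play is mixed.
Let Row play U with probability p. Expected payoff against L: 2p + 9(1−p) = −7p + 9; against R: 8p + (-4)(1−p) = 12p − 4.
Setting these equal: −7p + 9 = 12p − 4 ⇒ −19p = -13 ⇒ p = 13/19, and the value is (-7)·(13/19) + 9 = 80/19.
For Column: with q = P(L), equating U's and D's payoffs gives −6q + 8 = 13q − 4 ⇒ q = 12/19.

80/19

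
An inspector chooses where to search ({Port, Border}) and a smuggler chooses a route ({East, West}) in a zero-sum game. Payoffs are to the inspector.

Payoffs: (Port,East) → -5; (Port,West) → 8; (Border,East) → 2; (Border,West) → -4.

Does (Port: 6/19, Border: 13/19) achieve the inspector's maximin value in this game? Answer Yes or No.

Yes

Against East this mix gives (6/19)·(-5) + (13/19)·2 = -4/19.
Against West this mix gives (6/19)·8 + (13/19)·(-4) = -4/19.
All of the smuggler's active replies (East, West) yield -4/19, and no column does worse for the inspector. The mix makes the smuggler indifferent and guarantees -4/19, so it is optimal.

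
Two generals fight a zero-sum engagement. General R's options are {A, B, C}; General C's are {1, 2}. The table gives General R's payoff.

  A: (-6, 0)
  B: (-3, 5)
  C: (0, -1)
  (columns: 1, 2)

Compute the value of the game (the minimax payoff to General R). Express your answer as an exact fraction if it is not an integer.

Row minima: A → -6, B → -3, C → -1; maximin = -1.
Column maxima: 1 → 0, 2 → 5; minimax = 0.
-1 ≠ 0, so there is no saddle point; optimal play is mixed.
A is strictly dominated by B, so General R never plays it.
On the remaining 2×2 (B, C vs 1, 2):
Let General R play B with probability p. Expected payoff against 1: (-3)p + 0(1−p) = −3p; against 2: 5p + (-1)(1−p) = 6p − 1.
Setting these equal: −3p = 6p − 1 ⇒ −9p = -1 ⇒ p = 1/9, and the value is (-3)·(1/9) = -1/3.
For General C: with q = P(1), equating B's and C's payoffs gives −8q + 5 = q − 1 ⇒ q = 2/3.

-1/3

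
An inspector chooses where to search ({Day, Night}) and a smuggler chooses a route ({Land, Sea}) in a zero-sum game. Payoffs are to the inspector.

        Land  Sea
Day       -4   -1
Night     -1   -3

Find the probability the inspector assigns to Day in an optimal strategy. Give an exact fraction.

Row minima: Day → -4, Night → -3; maximin = -3.
Column maxima: Land → -1, Sea → -1; minimax = -1.
-3 ≠ -1, so there is no saddle point; optimal play is mixed.
Let the inspector play Day with probability p. Expected payoff against Land: (-4)p + (-1)(1−p) = −3p − 1; against Sea: (-1)p + (-3)(1−p) = 2p − 3.
Setting these equal: −3p − 1 = 2p − 3 ⇒ −5p = -2 ⇒ p = 2/5, and the value is (-3)·(2/5) − 1 = -11/5.
For the smuggler: with q = P(Land), equating Day's and Night's payoffs gives −3q − 1 = 2q − 3 ⇒ q = 2/5.

2/5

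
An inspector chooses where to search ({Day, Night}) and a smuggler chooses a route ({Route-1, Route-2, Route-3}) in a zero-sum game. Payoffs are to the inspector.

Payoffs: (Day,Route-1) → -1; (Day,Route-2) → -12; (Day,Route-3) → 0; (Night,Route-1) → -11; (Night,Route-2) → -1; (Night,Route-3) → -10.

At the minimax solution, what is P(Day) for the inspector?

Row minima: Day → -12, Night → -11; maximin = -11.
Column maxima: Route-1 → -1, Route-2 → -1, Route-3 → 0; minimax = -1.
-11 ≠ -1, so there is no saddle point; optimal play is mixed.
Route-3 is strictly dominated by Route-1 (it gives the inspector strictly more in every row), so the smuggler never plays it.
On the remaining 2×2 (Day, Night vs Route-1, Route-2):
Let the inspector play Day with probability p. Expected payoff against Route-1: (-1)p + (-11)(1−p) = 10p − 11; against Route-2: (-12)p + (-1)(1−p) = −11p − 1.
Setting these equal: 10p − 11 = −11p − 1 ⇒ 21p = 10 ⇒ p = 10/21, and the value is (10)·(10/21) − 11 = -131/21.
For the smuggler: with q = P(Route-1), equating Day's and Night's payoffs gives 11q − 12 = −10q − 1 ⇒ q = 11/21.

10/21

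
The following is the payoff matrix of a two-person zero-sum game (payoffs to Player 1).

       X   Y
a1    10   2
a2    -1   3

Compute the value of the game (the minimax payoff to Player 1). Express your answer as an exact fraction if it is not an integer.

Row minima: a1 → 2, a2 → -1; maximin = 2.
Column maxima: X → 10, Y → 3; minimax = 3.
2 ≠ 3, so there is no saddle point; optimal play is mixed.
Let Player 1 play a1 with probability p. Expected payoff against X: 10p + (-1)(1−p) = 11p − 1; against Y: 2p + 3(1−p) = −p + 3.
Setting these equal: 11p − 1 = −p + 3 ⇒ 12p = 4 ⇒ p = 1/3, and the value is (11)·(1/3) − 1 = 8/3.
For Player 2: with q = P(X), equating a1's and a2's payoffs gives 8q + 2 = −4q + 3 ⇒ q = 1/12.

8/3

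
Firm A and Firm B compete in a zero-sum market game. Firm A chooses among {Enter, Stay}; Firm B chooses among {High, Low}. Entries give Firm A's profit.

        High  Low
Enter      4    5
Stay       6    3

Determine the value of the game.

Row minima: Enter → 4, Stay → 3; maximin = 4.
Column maxima: High → 6, Low → 5; minimax = 5.
4 ≠ 5, so there is no saddle point; optimal play is mixed.
Let Firm A play Enter with probability p. Expected payoff against High: 4p + 6(1−p) = −2p + 6; against Low: 5p + 3(1−p) = 2p + 3.
Setting these equal: −2p + 6 = 2p + 3 ⇒ −4p = -3 ⇒ p = 3/4, and the value is (-2)·(3/4) + 6 = 9/2.
For Firm B: with q = P(High), equating Enter's and Stay's payoffs gives −q + 5 = 3q + 3 ⇒ q = 1/2.

9/2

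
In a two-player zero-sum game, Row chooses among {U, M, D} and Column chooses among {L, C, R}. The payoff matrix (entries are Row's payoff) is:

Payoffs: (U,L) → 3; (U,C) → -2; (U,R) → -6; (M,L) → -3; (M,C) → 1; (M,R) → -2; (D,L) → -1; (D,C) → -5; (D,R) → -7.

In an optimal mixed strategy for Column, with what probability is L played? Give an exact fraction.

Row minima: U → -6, M → -3, D → -7; maximin = -3.
Column maxima: L → 3, C → 1, R → -2; minimax = -2.
-3 ≠ -2, so there is no saddle point; optimal play is mixed.
D is strictly dominated by U, so Row never plays it.
C is strictly dominated by R (it gives Row strictly more in every row), so Column never plays it.
On the remaining 2×2 (U, M vs L, R):
Let Row play U with probability p. Expected payoff against L: 3p + (-3)(1−p) = 6p − 3; against R: (-6)p + (-2)(1−p) = −4p − 2.
Setting these equal: 6p − 3 = −4p − 2 ⇒ 10p = 1 ⇒ p = 1/10, and the value is (6)·(1/10) − 3 = -12/5.
For Column: with q = P(L), equating U's and M's payoffs gives 9q − 6 = −q − 2 ⇒ q = 2/5.

2/5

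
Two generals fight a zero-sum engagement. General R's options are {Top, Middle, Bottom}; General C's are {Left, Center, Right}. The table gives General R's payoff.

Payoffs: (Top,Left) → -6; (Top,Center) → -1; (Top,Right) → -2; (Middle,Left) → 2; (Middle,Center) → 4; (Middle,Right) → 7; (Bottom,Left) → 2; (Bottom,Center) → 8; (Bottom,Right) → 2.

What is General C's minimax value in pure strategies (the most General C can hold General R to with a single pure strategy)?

Column maxima: Left → 2, Center → 8, Right → 7.
The smallest of these is 2.

2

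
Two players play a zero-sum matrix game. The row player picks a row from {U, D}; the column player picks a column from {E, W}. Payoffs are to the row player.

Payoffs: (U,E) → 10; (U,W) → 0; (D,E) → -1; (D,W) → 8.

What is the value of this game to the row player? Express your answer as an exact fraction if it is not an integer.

Row minima: U → 0, D → -1; maximin = 0.
Column maxima: E → 10, W → 8; minimax = 8.
0 ≠ 8, so there is no saddle point; optimal play is mixed.
Let the row player play U with probability p. Expected payoff against E: 10p + (-1)(1−p) = 11p − 1; against W: 0p + 8(1−p) = −8p + 8.
Setting these equal: 11p − 1 = −8p + 8 ⇒ 19p = 9 ⇒ p = 9/19, and the value is (11)·(9/19) − 1 = 80/19.
For the column player: with q = P(E), equating U's and D's payoffs gives 10q = −9q + 8 ⇒ q = 8/19.

80/19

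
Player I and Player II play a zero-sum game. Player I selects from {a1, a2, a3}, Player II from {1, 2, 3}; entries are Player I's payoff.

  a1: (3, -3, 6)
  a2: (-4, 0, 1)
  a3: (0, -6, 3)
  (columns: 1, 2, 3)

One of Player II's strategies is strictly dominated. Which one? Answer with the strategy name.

1 holds Player I's payoff strictly below 3 in every row: 3 < 6, -4 < 1, 0 < 3.
So 3 is strictly dominated for Player II.

3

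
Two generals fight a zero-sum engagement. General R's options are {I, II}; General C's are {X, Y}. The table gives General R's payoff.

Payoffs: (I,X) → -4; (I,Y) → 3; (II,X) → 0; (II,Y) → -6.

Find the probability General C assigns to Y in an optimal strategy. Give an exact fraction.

4/13

Row minima: I → -4, II → -6; maximin = -4.
Column maxima: X → 0, Y → 3; minimax = 0.
-4 ≠ 0, so there is no saddle point; optimal play is mixed.
Let General R play I with probability p. Expected payoff against X: (-4)p + 0(1−p) = −4p; against Y: 3p + (-6)(1−p) = 9p − 6.
Setting these equal: −4p = 9p − 6 ⇒ −13p = -6 ⇒ p = 6/13, and the value is (-4)·(6/13) = -24/13.
For General C: with q = P(X), equating I's and II's payoffs gives −7q + 3 = 6q − 6 ⇒ q = 9/13.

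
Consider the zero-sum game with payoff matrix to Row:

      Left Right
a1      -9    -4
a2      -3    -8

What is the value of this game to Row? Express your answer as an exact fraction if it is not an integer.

-6

Row minima: a1 → -9, a2 → -8; maximin = -8.
Column maxima: Left → -3, Right → -4; minimax = -4.
-8 ≠ -4, so there is no saddle point; optimal play is mixed.
Let Row play a1 with probability p. Expected payoff against Left: (-9)p + (-3)(1−p) = −6p − 3; against Right: (-4)p + (-8)(1−p) = 4p − 8.
Setting these equal: −6p − 3 = 4p − 8 ⇒ −10p = -5 ⇒ p = 1/2, and the value is (-6)·(1/2) − 3 = -6.
For Column: with q = P(Left), equating a1's and a2's payoffs gives −5q − 4 = 5q − 8 ⇒ q = 2/5.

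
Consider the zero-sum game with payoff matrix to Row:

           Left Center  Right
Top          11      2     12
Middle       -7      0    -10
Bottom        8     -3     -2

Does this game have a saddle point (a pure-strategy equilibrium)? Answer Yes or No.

Row minima: Top → 2, Middle → -10, Bottom → -3; maximin = 2.
Column maxima: Left → 11, Center → 2, Right → 12; minimax = 2.
maximin = minimax = 2, so a saddle point exists.

Yes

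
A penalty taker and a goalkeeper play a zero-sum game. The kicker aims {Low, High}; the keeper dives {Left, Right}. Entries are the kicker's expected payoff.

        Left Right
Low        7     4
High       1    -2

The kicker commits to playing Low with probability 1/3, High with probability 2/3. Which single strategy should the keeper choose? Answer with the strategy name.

If the keeper plays Left, the kicker's expected payoff is (1/3)·7 + (2/3)·1 = 3.
If the keeper plays Right, the kicker's expected payoff is (1/3)·4 + (2/3)·(-2) = 0.
The keeper minimizes the kicker's payoff; the smallest is 0, so the best response is Right.

Right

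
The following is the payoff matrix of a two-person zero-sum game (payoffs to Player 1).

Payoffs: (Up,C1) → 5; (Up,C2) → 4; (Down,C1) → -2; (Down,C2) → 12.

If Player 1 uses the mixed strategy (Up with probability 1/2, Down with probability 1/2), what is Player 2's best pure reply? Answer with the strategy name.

If Player 2 plays C1, Player 1's expected payoff is (1/2)·5 + (1/2)·(-2) = 3/2.
If Player 2 plays C2, Player 1's expected payoff is (1/2)·4 + (1/2)·12 = 8.
Player 2 minimizes Player 1's payoff; the smallest is 3/2, so the best response is C1.

C1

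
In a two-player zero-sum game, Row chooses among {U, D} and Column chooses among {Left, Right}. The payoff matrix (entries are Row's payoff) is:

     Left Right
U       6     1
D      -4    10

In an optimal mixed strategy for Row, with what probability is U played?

Row minima: U → 1, D → -4; maximin = 1.
Column maxima: Left → 6, Right → 10; minimax = 6.
1 ≠ 6, so there is no saddle point; optimal play is mixed.
Let Row play U with probability p. Expected payoff against Left: 6p + (-4)(1−p) = 10p − 4; against Right: 1p + 10(1−p) = −9p + 10.
Setting these equal: 10p − 4 = −9p + 10 ⇒ 19p = 14 ⇒ p = 14/19, and the value is (10)·(14/19) − 4 = 64/19.
For Column: with q = P(Left), equating U's and D's payoffs gives 5q + 1 = −14q + 10 ⇒ q = 9/19.

14/19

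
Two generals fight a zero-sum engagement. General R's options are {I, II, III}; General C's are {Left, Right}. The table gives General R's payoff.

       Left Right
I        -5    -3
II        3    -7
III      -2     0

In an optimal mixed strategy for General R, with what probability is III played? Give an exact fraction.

Row minima: I → -5, II → -7, III → -2; maximin = -2.
Column maxima: Left → 3, Right → 0; minimax = 0.
-2 ≠ 0, so there is no saddle point; optimal play is mixed.
I is strictly dominated by III, so General R never plays it.
On the remaining 2×2 (II, III vs Left, Right):
Let General R play II with probability p. Expected payoff against Left: 3p + (-2)(1−p) = 5p − 2; against Right: (-7)p + 0(1−p) = −7p.
Setting these equal: 5p − 2 = −7p ⇒ 12p = 2 ⇒ p = 1/6, and the value is (5)·(1/6) − 2 = -7/6.
For General C: with q = P(Left), equating II's and III's payoffs gives 10q − 7 = −2q ⇒ q = 7/12.

5/6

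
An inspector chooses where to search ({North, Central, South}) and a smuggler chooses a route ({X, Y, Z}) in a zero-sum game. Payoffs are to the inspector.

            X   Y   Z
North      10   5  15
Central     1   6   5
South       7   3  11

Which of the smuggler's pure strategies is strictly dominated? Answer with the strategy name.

Z

X holds the inspector's payoff strictly below Z in every row: 10 < 15, 1 < 5, 7 < 11.
So Z is strictly dominated for the smuggler.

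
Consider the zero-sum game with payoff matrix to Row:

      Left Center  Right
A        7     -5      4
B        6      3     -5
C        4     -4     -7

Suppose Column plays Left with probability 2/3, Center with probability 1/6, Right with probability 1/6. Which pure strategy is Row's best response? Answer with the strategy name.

Expected payoff of A: (2/3)·7 + (1/6)·(-5) + (1/6)·4 = 9/2.
Expected payoff of B: (2/3)·6 + (1/6)·3 + (1/6)·(-5) = 11/3.
Expected payoff of C: (2/3)·4 + (1/6)·(-4) + (1/6)·(-7) = 5/6.
The largest is 9/2, so Row's best response is A.

A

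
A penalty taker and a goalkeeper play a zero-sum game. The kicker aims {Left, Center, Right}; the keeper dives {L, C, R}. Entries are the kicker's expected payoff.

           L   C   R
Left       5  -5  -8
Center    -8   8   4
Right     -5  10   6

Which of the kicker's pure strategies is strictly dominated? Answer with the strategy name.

Right gives a strictly higher payoff than Center against every column: -5 > -8, 10 > 8, 6 > 4.
So Center is strictly dominated and the kicker never plays it.

Center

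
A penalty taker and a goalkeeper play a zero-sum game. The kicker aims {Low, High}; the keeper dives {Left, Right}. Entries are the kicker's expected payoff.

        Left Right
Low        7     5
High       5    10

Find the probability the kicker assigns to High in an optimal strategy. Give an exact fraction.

2/7

Row minima: Low → 5, High → 5; maximin = 5.
Column maxima: Left → 7, Right → 10; minimax = 7.
5 ≠ 7, so there is no saddle point; optimal play is mixed.
Let the kicker play Low with probability p. Expected payoff against Left: 7p + 5(1−p) = 2p + 5; against Right: 5p + 10(1−p) = −5p + 10.
Setting these equal: 2p + 5 = −5p + 10 ⇒ 7p = 5 ⇒ p = 5/7, and the value is (2)·(5/7) + 5 = 45/7.
For the keeper: with q = P(Left), equating Low's and High's payoffs gives 2q + 5 = −5q + 10 ⇒ q = 5/7.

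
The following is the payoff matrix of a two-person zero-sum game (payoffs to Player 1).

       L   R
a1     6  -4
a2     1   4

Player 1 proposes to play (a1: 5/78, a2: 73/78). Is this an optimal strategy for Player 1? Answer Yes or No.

No

Against L this mix gives (5/78)·6 + (73/78)·1 = 103/78.
Against R this mix gives (5/78)·(-4) + (73/78)·4 = 136/39.
Player 2 will play L, holding Player 1 to 103/78. Shifting weight toward the row that does better against L would raise this floor (the equalizing mix achieves 28/13 against both L and R), so the proposed strategy is not optimal.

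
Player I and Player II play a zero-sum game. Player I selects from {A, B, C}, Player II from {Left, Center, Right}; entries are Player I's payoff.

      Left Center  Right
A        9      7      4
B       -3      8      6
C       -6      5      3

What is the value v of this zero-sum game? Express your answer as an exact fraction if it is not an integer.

Row minima: A → 4, B → -3, C → -6; maximin = 4.
Column maxima: Left → 9, Center → 8, Right → 6; minimax = 6.
4 ≠ 6, so there is no saddle point; optimal play is mixed.
C is strictly dominated by A, so Player I never plays it.
Center is strictly dominated by Right (it gives Player I strictly more in every row), so Player II never plays it.
On the remaining 2×2 (A, B vs Left, Right):
Let Player I play A with probability p. Expected payoff against Left: 9p + (-3)(1−p) = 12p − 3; against Right: 4p + 6(1−p) = −2p + 6.
Setting these equal: 12p − 3 = −2p + 6 ⇒ 14p = 9 ⇒ p = 9/14, and the value is (12)·(9/14) − 3 = 33/7.
For Player II: with q = P(Left), equating A's and B's payoffs gives 5q + 4 = −9q + 6 ⇒ q = 1/7.

33/7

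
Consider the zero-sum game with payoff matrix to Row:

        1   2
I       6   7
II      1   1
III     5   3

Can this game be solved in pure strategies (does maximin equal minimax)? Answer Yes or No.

Row minima: I → 6, II → 1, III → 3; maximin = 6.
Column maxima: 1 → 6, 2 → 7; minimax = 6.
maximin = minimax = 6, so a saddle point exists.

Yes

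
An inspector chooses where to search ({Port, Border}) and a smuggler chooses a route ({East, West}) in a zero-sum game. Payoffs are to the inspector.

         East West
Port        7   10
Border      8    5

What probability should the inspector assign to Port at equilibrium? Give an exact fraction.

Row minima: Port → 7, Border → 5; maximin = 7.
Column maxima: East → 8, West → 10; minimax = 8.
7 ≠ 8, so there is no saddle point; optimal play is mixed.
Let the inspector play Port with probability p. Expected payoff against East: 7p + 8(1−p) = −p + 8; against West: 10p + 5(1−p) = 5p + 5.
Setting these equal: −p + 8 = 5p + 5 ⇒ −6p = -3 ⇒ p = 1/2, and the value is (-1)·(1/2) + 8 = 15/2.
For the smuggler: with q = P(East), equating Port's and Border's payoffs gives −3q + 10 = 3q + 5 ⇒ q = 5/6.

1/2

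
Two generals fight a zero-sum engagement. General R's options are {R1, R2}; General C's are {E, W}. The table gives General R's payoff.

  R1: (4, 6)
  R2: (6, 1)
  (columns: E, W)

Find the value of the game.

Row minima: R1 → 4, R2 → 1; maximin = 4.
Column maxima: E → 6, W → 6; minimax = 6.
4 ≠ 6, so there is no saddle point; optimal play is mixed.
Let General R play R1 with probability p. Expected payoff against E: 4p + 6(1−p) = −2p + 6; against W: 6p + 1(1−p) = 5p + 1.
Setting these equal: −2p + 6 = 5p + 1 ⇒ −7p = -5 ⇒ p = 5/7, and the value is (-2)·(5/7) + 6 = 32/7.
For General C: with q = P(E), equating R1's and R2's payoffs gives −2q + 6 = 5q + 1 ⇒ q = 5/7.

32/7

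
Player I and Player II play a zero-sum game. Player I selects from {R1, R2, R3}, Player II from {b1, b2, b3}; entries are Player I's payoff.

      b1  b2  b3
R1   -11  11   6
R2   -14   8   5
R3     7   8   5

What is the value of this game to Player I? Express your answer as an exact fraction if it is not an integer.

Row minima: R1 → -11, R2 → -14, R3 → 5; maximin = 5.
Column maxima: b1 → 7, b2 → 11, b3 → 6; minimax = 6.
5 ≠ 6, so there is no saddle point; optimal play is mixed.
R2 is strictly dominated by R1, so Player I never plays it.
b2 is strictly dominated by b1 (it gives Player I strictly more in every row), so Player II never plays it.
On the remaining 2×2 (R1, R3 vs b1, b3):
Let Player I play R1 with probability p. Expected payoff against b1: (-11)p + 7(1−p) = −18p + 7; against b3: 6p + 5(1−p) = p + 5.
Setting these equal: −18p + 7 = p + 5 ⇒ −19p = -2 ⇒ p = 2/19, and the value is (-18)·(2/19) + 7 = 97/19.
For Player II: with q = P(b1), equating R1's and R3's payoffs gives −17q + 6 = 2q + 5 ⇒ q = 1/19.

97/19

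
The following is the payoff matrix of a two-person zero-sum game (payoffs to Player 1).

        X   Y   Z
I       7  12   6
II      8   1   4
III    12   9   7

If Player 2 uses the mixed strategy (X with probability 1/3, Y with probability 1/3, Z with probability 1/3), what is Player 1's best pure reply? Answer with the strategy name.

Expected payoff of I: (1/3)·7 + (1/3)·12 + (1/3)·6 = 25/3.
Expected payoff of II: (1/3)·8 + (1/3)·1 + (1/3)·4 = 13/3.
Expected payoff of III: (1/3)·12 + (1/3)·9 + (1/3)·7 = 28/3.
The largest is 28/3, so Player 1's best response is III.

III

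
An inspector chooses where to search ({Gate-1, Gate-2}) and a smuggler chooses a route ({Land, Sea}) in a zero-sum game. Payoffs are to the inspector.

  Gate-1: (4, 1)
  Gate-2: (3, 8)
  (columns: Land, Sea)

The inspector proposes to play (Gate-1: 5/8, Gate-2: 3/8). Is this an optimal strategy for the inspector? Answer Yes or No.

Against Land this mix gives (5/8)·4 + (3/8)·3 = 29/8.
Against Sea this mix gives (5/8)·1 + (3/8)·8 = 29/8.
All of the smuggler's active replies (Land, Sea) yield 29/8, and no column does worse for the inspector. The mix makes the smuggler indifferent and guarantees 29/8, so it is optimal.

Yes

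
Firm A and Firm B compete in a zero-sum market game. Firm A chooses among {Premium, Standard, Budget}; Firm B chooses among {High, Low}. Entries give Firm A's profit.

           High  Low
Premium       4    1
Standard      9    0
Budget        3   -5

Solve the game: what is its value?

1

Row minima: Premium → 1, Standard → 0, Budget → -5; maximin = 1.
Column maxima: High → 9, Low → 1; minimax = 1.
Since maximin = minimax = 1, there is a saddle point and the value is 1.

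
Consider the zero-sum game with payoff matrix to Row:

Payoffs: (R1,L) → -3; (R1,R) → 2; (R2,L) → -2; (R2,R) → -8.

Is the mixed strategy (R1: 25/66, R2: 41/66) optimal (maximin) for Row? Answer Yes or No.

No

Against L this mix gives (25/66)·(-3) + (41/66)·(-2) = -157/66.
Against R this mix gives (25/66)·2 + (41/66)·(-8) = -139/33.
Column will play R, holding Row to -139/33. Shifting weight toward the row that does better against R would raise this floor (the equalizing mix achieves -28/11 against both R and L), so the proposed strategy is not optimal.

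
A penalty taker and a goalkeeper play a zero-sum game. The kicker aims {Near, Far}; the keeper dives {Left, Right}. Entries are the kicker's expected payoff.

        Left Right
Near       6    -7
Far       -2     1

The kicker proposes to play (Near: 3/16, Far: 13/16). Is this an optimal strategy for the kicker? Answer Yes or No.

Yes

Against Left this mix gives (3/16)·6 + (13/16)·(-2) = -1/2.
Against Right this mix gives (3/16)·(-7) + (13/16)·1 = -1/2.
All of the keeper's active replies (Left, Right) yield -1/2, and no column does worse for the kicker. The mix makes the keeper indifferent and guarantees -1/2, so it is optimal.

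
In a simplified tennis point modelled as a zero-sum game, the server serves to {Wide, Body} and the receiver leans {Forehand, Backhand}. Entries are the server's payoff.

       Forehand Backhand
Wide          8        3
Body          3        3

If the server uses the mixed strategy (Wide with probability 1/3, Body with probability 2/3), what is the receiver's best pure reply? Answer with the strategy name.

If the receiver plays Forehand, the server's expected payoff is (1/3)·8 + (2/3)·3 = 14/3.
If the receiver plays Backhand, the server's expected payoff is (1/3)·3 + (2/3)·3 = 3.
The receiver minimizes the server's payoff; the smallest is 3, so the best response is Backhand.

Backhand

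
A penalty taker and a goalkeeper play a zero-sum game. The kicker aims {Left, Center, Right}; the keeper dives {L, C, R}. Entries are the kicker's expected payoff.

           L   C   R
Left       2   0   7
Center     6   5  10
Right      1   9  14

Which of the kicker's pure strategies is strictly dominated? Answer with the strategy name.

Center gives a strictly higher payoff than Left against every column: 6 > 2, 5 > 0, 10 > 7.
So Left is strictly dominated and the kicker never plays it.

Left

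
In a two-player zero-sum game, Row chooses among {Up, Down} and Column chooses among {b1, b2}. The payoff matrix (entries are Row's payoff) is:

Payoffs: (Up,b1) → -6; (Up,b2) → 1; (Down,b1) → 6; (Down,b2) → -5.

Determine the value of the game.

-4/3

Row minima: Up → -6, Down → -5; maximin = -5.
Column maxima: b1 → 6, b2 → 1; minimax = 1.
-5 ≠ 1, so there is no saddle point; optimal play is mixed.
Let Row play Up with probability p. Expected payoff against b1: (-6)p + 6(1−p) = −12p + 6; against b2: 1p + (-5)(1−p) = 6p − 5.
Setting these equal: −12p + 6 = 6p − 5 ⇒ −18p = -11 ⇒ p = 11/18, and the value is (-12)·(11/18) + 6 = -4/3.
For Column: with q = P(b1), equating Up's and Down's payoffs gives −7q + 1 = 11q − 5 ⇒ q = 1/3.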